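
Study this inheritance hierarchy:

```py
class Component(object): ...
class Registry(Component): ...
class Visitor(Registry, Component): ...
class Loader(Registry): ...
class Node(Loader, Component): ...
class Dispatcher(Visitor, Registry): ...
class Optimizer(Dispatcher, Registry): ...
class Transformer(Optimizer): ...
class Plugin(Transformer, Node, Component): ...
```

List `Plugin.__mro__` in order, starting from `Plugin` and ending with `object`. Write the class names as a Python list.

L[Plugin] = Plugin + merge(L[Transformer], L[Node], L[Component], [Transformer Node Component])
  take Transformer:  [Transformer Optimizer Dispatcher Visitor Registry Component object] + [Node Loader Registry Component object] + [Component object] + [Transformer Node Component]
  take Optimizer:  [Optimizer Dispatcher Visitor Registry Component object] + [Node Loader Registry Component object] + [Component object] + [Node Component]
  take Dispatcher:  [Dispatcher Visitor Registry Component object] + [Node Loader Registry Component object] + [Component object] + [Node Component]
  take Visitor:  [Visitor Registry Component object] + [Node Loader Registry Component object] + [Component object] + [Node Component]
  take Node:  [Registry Component object] + [Node Loader Registry Component object] + [Component object] + [Node Component]
  take Loader:  [Registry Component object] + [Loader Registry Component object] + [Component object] + [Component]
  take Registry:  [Registry Component object] + [Registry Component object] + [Component object] + [Component]
  take Component:  [Component object] + [Component object] + [Component object] + [Component]
  take object:  [object] + [object] + [object]

[Plugin, Transformer, Optimizer, Dispatcher, Visitor, Node, Loader, Registry, Component, object]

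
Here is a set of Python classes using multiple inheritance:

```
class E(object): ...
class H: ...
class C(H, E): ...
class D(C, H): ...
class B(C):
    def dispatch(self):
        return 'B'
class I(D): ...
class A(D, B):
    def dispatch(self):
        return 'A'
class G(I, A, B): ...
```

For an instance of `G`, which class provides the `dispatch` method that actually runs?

A

L[G] = G + merge(L[I], L[A], L[B], [I A B])
  take I:  [I D C H E object] + [A D B C H E object] + [B C H E object] + [I A B]
  take A:  [D C H E object] + [A D B C H E object] + [B C H E object] + [A B]
  take D:  [D C H E object] + [D B C H E object] + [B C H E object] + [B]
  take B:  [C H E object] + [B C H E object] + [B C H E object] + [B]
  take C:  [C H E object] + [C H E object] + [C H E object]
  take H:  [H E object] + [H E object] + [H E object]
  take E:  [E object] + [E object] + [E object]
  take object:  [object] + [object] + [object]
MRO: G I A D B C H E object
dispatch is defined in: A, B. First along the MRO is A.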